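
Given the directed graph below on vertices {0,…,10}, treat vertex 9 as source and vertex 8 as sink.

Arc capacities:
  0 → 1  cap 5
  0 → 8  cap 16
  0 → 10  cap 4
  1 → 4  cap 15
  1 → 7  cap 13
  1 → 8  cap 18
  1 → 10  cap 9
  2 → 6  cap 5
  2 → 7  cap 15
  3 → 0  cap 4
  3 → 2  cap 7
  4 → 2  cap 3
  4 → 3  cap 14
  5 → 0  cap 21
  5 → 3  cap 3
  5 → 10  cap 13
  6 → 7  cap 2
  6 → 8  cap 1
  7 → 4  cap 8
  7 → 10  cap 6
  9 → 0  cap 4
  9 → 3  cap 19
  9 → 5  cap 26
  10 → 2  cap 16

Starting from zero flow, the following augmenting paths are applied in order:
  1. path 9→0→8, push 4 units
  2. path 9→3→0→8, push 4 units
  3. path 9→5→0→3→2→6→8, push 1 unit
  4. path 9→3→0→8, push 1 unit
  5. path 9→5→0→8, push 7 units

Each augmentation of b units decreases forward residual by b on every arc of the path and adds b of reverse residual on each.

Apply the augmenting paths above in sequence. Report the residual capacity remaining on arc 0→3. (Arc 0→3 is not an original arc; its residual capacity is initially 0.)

after path 1 (9→0→8, push 4): res(0,3)=0
after path 2 (9→3→0→8, push 4): res(0,3)=4
after path 3 (9→5→0→3→2→6→8, push 1): res(0,3)=3
after path 4 (9→3→0→8, push 1): res(0,3)=4
after path 5 (9→5→0→8, push 7): res(0,3)=4

Residual capacity of (0,3): 4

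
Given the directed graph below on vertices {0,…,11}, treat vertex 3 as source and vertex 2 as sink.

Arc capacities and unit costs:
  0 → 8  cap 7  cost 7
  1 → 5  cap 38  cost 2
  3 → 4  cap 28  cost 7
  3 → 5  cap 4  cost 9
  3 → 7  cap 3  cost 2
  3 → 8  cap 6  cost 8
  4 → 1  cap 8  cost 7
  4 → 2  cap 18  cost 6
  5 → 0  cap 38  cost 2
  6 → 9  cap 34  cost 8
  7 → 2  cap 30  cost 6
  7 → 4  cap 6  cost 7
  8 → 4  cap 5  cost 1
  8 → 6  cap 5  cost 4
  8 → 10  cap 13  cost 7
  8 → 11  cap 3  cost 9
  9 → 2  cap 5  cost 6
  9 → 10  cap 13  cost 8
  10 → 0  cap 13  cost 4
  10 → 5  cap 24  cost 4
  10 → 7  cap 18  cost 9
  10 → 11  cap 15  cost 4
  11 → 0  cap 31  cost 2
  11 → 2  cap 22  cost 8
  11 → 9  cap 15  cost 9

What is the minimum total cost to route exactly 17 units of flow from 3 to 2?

Minimum cost for 17 units: 206

shortest-cost path #1: 3→7→2 push 3 @ unit cost 8 (adds 24)
shortest-cost path #2: 3→4→2 push 14 @ unit cost 13 (adds 182)
total cost = 206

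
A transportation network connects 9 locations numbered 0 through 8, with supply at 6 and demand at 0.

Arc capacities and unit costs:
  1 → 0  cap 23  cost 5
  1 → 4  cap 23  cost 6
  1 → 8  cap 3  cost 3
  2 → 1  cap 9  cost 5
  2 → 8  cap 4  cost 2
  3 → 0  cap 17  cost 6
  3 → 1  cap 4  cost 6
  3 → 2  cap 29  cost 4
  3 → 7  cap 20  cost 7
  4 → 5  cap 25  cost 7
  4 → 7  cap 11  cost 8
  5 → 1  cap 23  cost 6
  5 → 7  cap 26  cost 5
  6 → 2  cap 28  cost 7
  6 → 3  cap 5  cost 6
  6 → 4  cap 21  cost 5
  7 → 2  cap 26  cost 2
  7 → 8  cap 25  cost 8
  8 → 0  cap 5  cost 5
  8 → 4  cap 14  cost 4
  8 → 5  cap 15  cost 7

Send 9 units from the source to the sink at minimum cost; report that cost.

Minimum cost for 9 units: 116

shortest-cost path #1: 6→3→0 push 5 @ unit cost 12 (adds 60)
shortest-cost path #2: 6→2→8→0 push 4 @ unit cost 14 (adds 56)
total cost = 116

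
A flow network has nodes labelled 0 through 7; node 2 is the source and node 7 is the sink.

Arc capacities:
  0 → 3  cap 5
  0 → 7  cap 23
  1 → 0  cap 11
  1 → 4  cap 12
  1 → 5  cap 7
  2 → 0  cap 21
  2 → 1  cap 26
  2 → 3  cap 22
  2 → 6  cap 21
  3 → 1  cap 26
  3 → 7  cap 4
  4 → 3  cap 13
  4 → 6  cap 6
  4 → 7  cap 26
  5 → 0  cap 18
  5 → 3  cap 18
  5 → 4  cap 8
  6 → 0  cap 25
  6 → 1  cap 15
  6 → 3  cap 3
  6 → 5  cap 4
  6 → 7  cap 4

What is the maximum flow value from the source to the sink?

augment #1: 2→0→7 bottleneck 21, total now 21
augment #2: 2→3→7 bottleneck 4, total now 25
augment #3: 2→6→7 bottleneck 4, total now 29
augment #4: 2→1→0→7 bottleneck 2, total now 31
augment #5: 2→1→4→7 bottleneck 12, total now 43
augment #6: 2→1→5→4→7 bottleneck 7, total now 50
augment #7: 2→6→5→4→7 bottleneck 1, total now 51

Maximum flow value: 51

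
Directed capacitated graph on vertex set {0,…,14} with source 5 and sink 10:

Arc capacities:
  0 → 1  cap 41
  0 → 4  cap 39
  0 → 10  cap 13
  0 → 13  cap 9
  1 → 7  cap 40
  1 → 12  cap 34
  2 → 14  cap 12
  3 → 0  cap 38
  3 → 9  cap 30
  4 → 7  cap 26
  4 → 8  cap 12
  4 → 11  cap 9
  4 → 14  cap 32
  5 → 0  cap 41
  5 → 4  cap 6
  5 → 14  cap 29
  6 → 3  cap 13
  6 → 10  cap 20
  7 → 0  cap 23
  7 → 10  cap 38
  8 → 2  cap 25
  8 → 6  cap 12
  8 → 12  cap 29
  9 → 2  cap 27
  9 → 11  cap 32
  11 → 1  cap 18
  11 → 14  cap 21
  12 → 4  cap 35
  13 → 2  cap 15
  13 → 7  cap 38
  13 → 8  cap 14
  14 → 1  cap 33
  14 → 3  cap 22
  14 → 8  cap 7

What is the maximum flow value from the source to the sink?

augment #1: 5→0→10 bottleneck 13, total now 13
augment #2: 5→4→7→10 bottleneck 6, total now 19
augment #3: 5→0→1→7→10 bottleneck 28, total now 47
augment #4: 5→14→1→7→10 bottleneck 4, total now 51
augment #5: 5→14→8→6→10 bottleneck 7, total now 58
augment #6: 5→14→1→0→4→8→6→10 bottleneck 5, total now 63

Maximum flow value: 63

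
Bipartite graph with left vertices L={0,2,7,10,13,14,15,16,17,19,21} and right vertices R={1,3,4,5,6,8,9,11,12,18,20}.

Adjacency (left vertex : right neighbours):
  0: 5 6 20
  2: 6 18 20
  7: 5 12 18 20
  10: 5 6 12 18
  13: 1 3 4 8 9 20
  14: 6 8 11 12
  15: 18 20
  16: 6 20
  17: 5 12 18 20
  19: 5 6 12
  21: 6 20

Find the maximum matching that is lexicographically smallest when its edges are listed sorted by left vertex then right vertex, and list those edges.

|M| = 7 (so the lex-smallest maximum matching has 7 edges)
process left vertices in ascending order; for each, take the smallest-labelled available neighbour that still permits 7 edges overall, or leave it unmatched if none does
lex-smallest matching: {0-5, 2-6, 7-12, 10-18, 13-1, 14-8, 15-20}

Lex-smallest maximum matching: {(0,5), (2,6), (7,12), (10,18), (13,1), (14,8), (15,20)}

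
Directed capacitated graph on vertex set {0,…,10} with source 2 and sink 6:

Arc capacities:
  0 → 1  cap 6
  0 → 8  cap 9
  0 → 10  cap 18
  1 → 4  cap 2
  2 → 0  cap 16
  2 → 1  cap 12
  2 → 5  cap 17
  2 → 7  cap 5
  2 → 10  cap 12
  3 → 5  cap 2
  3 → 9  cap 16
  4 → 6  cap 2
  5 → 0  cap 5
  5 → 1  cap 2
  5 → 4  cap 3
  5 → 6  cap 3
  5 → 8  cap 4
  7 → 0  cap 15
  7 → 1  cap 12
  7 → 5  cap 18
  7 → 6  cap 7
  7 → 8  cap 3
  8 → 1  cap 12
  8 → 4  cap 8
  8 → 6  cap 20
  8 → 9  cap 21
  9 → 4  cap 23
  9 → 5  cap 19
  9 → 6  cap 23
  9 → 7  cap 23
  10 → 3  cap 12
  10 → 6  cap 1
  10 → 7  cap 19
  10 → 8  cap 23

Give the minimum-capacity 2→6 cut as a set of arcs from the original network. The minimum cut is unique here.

augment #1: 2→5→6 push 3
augment #2: 2→7→6 push 5
augment #3: 2→10→6 push 1
augment #4: 2→0→8→6 push 9
augment #5: 2→1→4→6 push 2
augment #6: 2→5→8→6 push 4
augment #7: 2→10→7→6 push 2
augment #8: 2→10→8→6 push 7
augment #9: 2→10→3→9→6 push 2
augment #10: 2→0→10→3→9→6 push 7
augment #11: 2→5→0→10→3→9→6 push 3
augment #12: 2→5→0→10→8→9→6 push 2
max flow = 47; residual-reachable set from 2 gives S-side
cut edges (S→T): {(2,0), (2,7), (2,10), (4,6), (5,0), (5,6), (5,8)} total cap 47

Min-cut arcs: {(2,0), (2,7), (2,10), (4,6), (5,0), (5,6), (5,8)} (total capacity 47)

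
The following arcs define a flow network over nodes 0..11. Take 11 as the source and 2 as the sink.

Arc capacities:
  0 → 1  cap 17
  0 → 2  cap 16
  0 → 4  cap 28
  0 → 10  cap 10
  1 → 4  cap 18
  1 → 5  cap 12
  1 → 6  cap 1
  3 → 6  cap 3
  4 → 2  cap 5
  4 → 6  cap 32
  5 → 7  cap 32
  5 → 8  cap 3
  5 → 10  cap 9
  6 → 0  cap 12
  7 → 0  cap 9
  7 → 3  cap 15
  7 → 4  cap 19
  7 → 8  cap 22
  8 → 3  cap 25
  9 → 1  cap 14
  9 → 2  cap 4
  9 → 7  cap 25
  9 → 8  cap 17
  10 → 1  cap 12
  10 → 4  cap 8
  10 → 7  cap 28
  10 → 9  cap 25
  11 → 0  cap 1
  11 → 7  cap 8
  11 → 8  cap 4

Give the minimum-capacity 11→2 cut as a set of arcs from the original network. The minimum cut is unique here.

Min-cut arcs: {(3,6), (11,0), (11,7)} (total capacity 12)

augment #1: 11→0→2 push 1
augment #2: 11→7→0→2 push 8
augment #3: 11→8→3→6→0→2 push 3
max flow = 12; residual-reachable set from 11 gives S-side
cut edges (S→T): {(3,6), (11,0), (11,7)} total cap 12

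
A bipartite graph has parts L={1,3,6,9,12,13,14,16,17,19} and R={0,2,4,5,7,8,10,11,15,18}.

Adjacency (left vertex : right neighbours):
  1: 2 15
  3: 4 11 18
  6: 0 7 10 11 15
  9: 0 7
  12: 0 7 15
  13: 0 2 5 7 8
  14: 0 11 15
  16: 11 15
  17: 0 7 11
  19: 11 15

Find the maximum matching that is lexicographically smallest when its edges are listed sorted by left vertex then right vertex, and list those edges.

Lex-smallest maximum matching: {(1,2), (3,4), (6,10), (9,0), (12,7), (13,5), (14,11), (16,15)}

|M| = 8 (so the lex-smallest maximum matching has 8 edges)
process left vertices in ascending order; for each, take the smallest-labelled available neighbour that still permits 8 edges overall, or leave it unmatched if none does
lex-smallest matching: {1-2, 3-4, 6-10, 9-0, 12-7, 13-5, 14-11, 16-15}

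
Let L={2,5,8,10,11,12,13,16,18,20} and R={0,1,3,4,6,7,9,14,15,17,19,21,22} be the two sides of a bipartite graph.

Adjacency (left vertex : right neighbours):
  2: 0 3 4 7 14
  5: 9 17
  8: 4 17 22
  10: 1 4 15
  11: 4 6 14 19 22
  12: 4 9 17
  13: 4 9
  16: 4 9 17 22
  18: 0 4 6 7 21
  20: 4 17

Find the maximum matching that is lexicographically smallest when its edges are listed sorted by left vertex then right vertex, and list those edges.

|M| = 8 (so the lex-smallest maximum matching has 8 edges)
process left vertices in ascending order; for each, take the smallest-labelled available neighbour that still permits 8 edges overall, or leave it unmatched if none does
lex-smallest matching: {2-0, 5-9, 8-4, 10-1, 11-6, 12-17, 16-22, 18-7}

Lex-smallest maximum matching: {(2,0), (5,9), (8,4), (10,1), (11,6), (12,17), (16,22), (18,7)}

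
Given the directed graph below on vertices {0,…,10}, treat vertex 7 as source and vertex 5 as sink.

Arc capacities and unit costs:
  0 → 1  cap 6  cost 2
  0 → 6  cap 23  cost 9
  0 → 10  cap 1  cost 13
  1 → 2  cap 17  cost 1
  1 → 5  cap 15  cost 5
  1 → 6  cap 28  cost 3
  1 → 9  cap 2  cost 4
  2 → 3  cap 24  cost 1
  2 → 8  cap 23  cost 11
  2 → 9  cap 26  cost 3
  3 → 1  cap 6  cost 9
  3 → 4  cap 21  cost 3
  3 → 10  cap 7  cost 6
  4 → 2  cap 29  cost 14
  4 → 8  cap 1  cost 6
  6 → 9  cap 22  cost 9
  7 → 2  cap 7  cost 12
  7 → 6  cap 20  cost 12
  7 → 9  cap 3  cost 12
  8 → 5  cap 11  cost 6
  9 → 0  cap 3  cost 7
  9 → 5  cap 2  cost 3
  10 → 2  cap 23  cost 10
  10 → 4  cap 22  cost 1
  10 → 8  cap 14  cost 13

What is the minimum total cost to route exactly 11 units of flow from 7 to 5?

shortest-cost path #1: 7→9→5 push 2 @ unit cost 15 (adds 30)
shortest-cost path #2: 7→9→0→1→5 push 1 @ unit cost 26 (adds 26)
shortest-cost path #3: 7→2→3→1→5 push 6 @ unit cost 27 (adds 162)
shortest-cost path #4: 7→2→3→4→8→5 push 1 @ unit cost 28 (adds 28)
shortest-cost path #5: 7→6→9→0→1→5 push 1 @ unit cost 35 (adds 35)
total cost = 281

Minimum cost for 11 units: 281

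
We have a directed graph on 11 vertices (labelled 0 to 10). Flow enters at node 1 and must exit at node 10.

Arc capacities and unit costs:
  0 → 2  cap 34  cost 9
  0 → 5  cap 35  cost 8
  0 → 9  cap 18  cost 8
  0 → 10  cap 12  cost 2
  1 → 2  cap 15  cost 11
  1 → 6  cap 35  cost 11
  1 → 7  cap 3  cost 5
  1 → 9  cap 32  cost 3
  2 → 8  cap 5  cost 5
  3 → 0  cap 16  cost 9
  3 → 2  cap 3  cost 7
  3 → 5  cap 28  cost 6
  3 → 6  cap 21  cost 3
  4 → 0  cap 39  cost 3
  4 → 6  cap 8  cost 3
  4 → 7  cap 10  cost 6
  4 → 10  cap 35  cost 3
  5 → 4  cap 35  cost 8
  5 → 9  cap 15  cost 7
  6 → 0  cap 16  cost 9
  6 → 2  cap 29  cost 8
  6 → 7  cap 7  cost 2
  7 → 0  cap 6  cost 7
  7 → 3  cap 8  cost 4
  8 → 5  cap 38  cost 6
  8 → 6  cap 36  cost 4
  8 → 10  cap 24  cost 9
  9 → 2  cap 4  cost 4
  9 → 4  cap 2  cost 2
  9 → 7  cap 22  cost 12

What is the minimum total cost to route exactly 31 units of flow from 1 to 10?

Minimum cost for 31 units: 793

shortest-cost path #1: 1→9→4→10 push 2 @ unit cost 8 (adds 16)
shortest-cost path #2: 1→7→0→10 push 3 @ unit cost 14 (adds 42)
shortest-cost path #3: 1→9→2→8→10 push 4 @ unit cost 21 (adds 84)
shortest-cost path #4: 1→6→0→10 push 9 @ unit cost 22 (adds 198)
shortest-cost path #5: 1→2→8→10 push 1 @ unit cost 25 (adds 25)
shortest-cost path #6: 1→6→7→3→5→4→10 push 7 @ unit cost 34 (adds 238)
shortest-cost path #7: 1→6→0→7→3→5→4→10 push 1 @ unit cost 34 (adds 34)
shortest-cost path #8: 1→6→0→5→4→10 push 4 @ unit cost 39 (adds 156)
total cost = 793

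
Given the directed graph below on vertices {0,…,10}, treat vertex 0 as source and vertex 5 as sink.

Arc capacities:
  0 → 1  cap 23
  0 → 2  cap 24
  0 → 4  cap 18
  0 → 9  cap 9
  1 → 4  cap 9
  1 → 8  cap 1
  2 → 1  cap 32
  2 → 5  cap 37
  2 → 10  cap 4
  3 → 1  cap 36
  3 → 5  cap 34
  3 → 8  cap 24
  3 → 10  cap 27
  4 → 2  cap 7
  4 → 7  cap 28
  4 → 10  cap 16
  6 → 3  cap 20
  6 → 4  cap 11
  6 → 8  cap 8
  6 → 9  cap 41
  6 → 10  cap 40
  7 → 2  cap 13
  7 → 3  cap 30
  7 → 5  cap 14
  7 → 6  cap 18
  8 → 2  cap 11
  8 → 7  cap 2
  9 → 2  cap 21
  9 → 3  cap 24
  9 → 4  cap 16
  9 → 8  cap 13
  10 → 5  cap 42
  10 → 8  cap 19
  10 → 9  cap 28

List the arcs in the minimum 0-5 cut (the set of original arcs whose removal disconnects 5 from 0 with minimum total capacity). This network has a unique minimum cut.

Min-cut arcs: {(0,2), (0,4), (0,9), (1,4), (1,8)} (total capacity 61)

augment #1: 0→2→5 push 24
augment #2: 0→4→2→5 push 7
augment #3: 0→4→7→5 push 11
augment #4: 0→9→2→5 push 6
augment #5: 0→9→3→5 push 3
augment #6: 0→1→4→7→5 push 3
augment #7: 0→1→4→10→5 push 6
augment #8: 0→1→8→2→10→5 push 1
max flow = 61; residual-reachable set from 0 gives S-side
cut edges (S→T): {(0,2), (0,4), (0,9), (1,4), (1,8)} total cap 61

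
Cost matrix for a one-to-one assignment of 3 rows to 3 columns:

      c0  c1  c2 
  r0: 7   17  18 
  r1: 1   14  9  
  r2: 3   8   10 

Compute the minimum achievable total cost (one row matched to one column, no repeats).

Minimum assignment cost: 24

optimal assignment: row0→col0 (cost 7), row1→col2 (cost 9), row2→col1 (cost 8)
total = 7 + 9 + 8 = 24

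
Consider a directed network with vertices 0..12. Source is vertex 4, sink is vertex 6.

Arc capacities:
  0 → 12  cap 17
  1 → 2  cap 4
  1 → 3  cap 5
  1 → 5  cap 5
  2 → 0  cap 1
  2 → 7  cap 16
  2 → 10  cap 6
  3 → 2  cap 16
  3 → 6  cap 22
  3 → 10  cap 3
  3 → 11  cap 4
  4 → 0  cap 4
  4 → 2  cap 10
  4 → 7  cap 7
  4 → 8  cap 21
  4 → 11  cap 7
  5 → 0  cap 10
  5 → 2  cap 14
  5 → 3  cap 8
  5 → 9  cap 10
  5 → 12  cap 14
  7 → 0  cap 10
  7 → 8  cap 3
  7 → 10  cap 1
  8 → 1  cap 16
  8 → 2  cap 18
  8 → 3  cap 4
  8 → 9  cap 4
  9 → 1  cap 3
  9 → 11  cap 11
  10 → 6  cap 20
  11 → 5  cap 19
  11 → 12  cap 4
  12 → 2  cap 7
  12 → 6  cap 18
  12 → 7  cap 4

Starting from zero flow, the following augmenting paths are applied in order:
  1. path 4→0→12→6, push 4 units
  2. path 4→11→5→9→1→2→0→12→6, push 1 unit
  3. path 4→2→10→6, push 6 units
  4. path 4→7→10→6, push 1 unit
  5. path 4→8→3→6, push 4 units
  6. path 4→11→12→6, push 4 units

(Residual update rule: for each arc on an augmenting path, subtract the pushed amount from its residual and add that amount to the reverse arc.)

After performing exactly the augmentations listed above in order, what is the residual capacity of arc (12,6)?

after path 1 (4→0→12→6, push 4): res(12,6)=14
after path 2 (4→11→5→9→1→2→0→12→6, push 1): res(12,6)=13
after path 3 (4→2→10→6, push 6): res(12,6)=13
after path 4 (4→7→10→6, push 1): res(12,6)=13
after path 5 (4→8→3→6, push 4): res(12,6)=13
after path 6 (4→11→12→6, push 4): res(12,6)=9

Residual capacity of (12,6): 9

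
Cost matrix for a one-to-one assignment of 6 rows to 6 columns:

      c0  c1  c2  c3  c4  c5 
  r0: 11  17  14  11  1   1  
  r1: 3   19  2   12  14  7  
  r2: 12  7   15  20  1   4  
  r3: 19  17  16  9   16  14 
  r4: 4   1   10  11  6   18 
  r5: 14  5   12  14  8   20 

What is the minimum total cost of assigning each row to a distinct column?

Minimum assignment cost: 22

optimal assignment: row0→col5 (cost 1), row1→col2 (cost 2), row2→col4 (cost 1), row3→col3 (cost 9), row4→col0 (cost 4), row5→col1 (cost 5)
total = 1 + 2 + 1 + 9 + 4 + 5 = 22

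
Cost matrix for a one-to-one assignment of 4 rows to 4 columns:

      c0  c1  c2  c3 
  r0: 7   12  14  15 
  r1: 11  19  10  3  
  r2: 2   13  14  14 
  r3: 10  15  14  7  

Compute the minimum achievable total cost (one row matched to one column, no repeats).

Minimum assignment cost: 31

one of 2 optimal assignments: row0→col1 (cost 12), row1→col2 (cost 10), row2→col0 (cost 2), row3→col3 (cost 7)
total = 12 + 10 + 2 + 7 = 31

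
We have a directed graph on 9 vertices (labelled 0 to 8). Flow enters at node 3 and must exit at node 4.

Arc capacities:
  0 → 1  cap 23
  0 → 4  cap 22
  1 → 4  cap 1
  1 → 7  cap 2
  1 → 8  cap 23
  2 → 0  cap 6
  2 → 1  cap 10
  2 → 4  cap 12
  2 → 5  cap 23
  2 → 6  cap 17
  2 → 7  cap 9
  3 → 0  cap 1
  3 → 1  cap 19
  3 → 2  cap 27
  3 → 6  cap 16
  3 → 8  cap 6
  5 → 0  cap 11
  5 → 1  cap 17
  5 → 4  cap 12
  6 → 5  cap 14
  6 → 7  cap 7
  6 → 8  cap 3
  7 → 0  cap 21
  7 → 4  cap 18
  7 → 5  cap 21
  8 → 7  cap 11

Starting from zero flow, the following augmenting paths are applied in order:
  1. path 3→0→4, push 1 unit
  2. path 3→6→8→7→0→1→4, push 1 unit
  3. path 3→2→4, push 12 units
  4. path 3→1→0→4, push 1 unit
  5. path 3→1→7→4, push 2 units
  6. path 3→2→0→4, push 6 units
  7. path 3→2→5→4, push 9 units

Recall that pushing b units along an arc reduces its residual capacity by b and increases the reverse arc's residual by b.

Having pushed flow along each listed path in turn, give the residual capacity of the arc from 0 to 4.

after path 1 (3→0→4, push 1): res(0,4)=21
after path 2 (3→6→8→7→0→1→4, push 1): res(0,4)=21
after path 3 (3→2→4, push 12): res(0,4)=21
after path 4 (3→1→0→4, push 1): res(0,4)=20
after path 5 (3→1→7→4, push 2): res(0,4)=20
after path 6 (3→2→0→4, push 6): res(0,4)=14
after path 7 (3→2→5→4, push 9): res(0,4)=14

Residual capacity of (0,4): 14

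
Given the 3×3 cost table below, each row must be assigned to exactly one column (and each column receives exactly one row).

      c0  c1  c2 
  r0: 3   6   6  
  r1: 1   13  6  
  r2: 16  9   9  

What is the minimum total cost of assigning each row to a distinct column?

Minimum assignment cost: 16

one of 2 optimal assignments: row0→col1 (cost 6), row1→col0 (cost 1), row2→col2 (cost 9)
total = 6 + 1 + 9 = 16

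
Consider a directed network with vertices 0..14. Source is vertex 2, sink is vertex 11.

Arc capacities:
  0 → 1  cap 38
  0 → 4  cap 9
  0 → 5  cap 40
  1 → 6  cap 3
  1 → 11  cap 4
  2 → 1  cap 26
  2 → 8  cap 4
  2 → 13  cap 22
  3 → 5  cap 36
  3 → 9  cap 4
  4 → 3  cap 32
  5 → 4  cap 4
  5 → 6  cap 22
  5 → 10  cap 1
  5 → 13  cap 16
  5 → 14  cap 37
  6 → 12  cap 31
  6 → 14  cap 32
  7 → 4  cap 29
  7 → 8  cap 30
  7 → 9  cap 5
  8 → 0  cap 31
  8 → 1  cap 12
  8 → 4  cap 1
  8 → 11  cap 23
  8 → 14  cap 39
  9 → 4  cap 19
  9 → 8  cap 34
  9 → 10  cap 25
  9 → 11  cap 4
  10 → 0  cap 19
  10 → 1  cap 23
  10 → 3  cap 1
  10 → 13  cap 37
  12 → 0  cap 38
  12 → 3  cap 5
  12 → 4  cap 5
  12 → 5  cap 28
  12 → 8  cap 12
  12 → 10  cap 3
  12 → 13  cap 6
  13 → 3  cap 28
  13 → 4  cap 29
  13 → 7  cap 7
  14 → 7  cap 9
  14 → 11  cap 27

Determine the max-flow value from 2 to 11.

augment #1: 2→1→11 bottleneck 4, total now 4
augment #2: 2→8→11 bottleneck 4, total now 8
augment #3: 2→1→6→14→11 bottleneck 3, total now 11
augment #4: 2→13→3→9→11 bottleneck 4, total now 15
augment #5: 2→13→7→8→11 bottleneck 7, total now 22
augment #6: 2→13→3→5→14→11 bottleneck 11, total now 33

Maximum flow value: 33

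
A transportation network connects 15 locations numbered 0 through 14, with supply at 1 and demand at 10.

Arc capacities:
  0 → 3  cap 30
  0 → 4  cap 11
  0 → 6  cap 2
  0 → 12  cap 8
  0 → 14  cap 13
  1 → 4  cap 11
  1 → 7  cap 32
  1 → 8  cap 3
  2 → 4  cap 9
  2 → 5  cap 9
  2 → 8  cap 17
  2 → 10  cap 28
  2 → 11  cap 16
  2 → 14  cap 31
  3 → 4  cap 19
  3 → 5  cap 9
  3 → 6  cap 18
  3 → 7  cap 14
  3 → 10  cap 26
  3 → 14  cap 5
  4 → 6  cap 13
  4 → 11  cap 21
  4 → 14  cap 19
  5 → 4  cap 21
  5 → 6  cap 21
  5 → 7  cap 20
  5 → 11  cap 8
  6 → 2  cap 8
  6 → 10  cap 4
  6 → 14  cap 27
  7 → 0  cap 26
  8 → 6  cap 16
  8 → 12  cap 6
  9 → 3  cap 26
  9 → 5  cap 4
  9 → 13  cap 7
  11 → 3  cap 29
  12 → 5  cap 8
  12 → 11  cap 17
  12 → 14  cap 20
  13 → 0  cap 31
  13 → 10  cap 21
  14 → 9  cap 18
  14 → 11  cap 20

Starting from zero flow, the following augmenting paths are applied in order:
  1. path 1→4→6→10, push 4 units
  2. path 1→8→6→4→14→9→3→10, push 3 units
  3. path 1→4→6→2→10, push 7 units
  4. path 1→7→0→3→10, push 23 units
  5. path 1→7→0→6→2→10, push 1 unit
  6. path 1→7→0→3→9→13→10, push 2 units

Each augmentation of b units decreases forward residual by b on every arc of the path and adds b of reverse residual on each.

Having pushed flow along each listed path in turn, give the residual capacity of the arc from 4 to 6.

Residual capacity of (4,6): 5

after path 1 (1→4→6→10, push 4): res(4,6)=9
after path 2 (1→8→6→4→14→9→3→10, push 3): res(4,6)=12
after path 3 (1→4→6→2→10, push 7): res(4,6)=5
after path 4 (1→7→0→3→10, push 23): res(4,6)=5
after path 5 (1→7→0→6→2→10, push 1): res(4,6)=5
after path 6 (1→7→0→3→9→13→10, push 2): res(4,6)=5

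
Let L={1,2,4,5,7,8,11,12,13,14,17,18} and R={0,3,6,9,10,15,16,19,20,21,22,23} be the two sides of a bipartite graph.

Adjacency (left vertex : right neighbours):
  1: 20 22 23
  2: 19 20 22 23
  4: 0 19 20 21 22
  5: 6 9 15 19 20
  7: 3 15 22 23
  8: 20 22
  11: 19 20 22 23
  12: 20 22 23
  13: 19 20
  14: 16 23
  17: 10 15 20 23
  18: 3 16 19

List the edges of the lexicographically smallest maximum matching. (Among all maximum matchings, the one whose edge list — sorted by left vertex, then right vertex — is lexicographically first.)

Lex-smallest maximum matching: {(1,20), (2,19), (4,0), (5,6), (7,15), (8,22), (11,23), (14,16), (17,10), (18,3)}

|M| = 10 (so the lex-smallest maximum matching has 10 edges)
process left vertices in ascending order; for each, take the smallest-labelled available neighbour that still permits 10 edges overall, or leave it unmatched if none does
lex-smallest matching: {1-20, 2-19, 4-0, 5-6, 7-15, 8-22, 11-23, 14-16, 17-10, 18-3}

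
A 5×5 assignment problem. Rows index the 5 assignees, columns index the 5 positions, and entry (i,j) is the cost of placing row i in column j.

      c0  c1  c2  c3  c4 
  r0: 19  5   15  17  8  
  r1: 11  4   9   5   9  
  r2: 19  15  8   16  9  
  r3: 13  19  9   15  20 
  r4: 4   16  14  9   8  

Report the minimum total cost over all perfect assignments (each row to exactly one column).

optimal assignment: row0→col1 (cost 5), row1→col3 (cost 5), row2→col4 (cost 9), row3→col2 (cost 9), row4→col0 (cost 4)
total = 5 + 5 + 9 + 9 + 4 = 32

Minimum assignment cost: 32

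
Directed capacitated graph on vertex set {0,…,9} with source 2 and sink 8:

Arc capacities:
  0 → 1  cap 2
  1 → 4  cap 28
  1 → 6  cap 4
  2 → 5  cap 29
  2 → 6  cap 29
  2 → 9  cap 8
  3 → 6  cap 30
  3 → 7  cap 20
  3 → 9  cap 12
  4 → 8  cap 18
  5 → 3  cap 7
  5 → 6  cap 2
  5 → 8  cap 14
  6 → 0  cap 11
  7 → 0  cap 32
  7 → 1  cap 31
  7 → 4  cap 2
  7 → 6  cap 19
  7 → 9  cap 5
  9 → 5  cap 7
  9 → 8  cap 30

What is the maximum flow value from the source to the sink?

Maximum flow value: 31

augment #1: 2→5→8 bottleneck 14, total now 14
augment #2: 2→9→8 bottleneck 8, total now 22
augment #3: 2→5→3→9→8 bottleneck 7, total now 29
augment #4: 2→6→0→1→4→8 bottleneck 2, total now 31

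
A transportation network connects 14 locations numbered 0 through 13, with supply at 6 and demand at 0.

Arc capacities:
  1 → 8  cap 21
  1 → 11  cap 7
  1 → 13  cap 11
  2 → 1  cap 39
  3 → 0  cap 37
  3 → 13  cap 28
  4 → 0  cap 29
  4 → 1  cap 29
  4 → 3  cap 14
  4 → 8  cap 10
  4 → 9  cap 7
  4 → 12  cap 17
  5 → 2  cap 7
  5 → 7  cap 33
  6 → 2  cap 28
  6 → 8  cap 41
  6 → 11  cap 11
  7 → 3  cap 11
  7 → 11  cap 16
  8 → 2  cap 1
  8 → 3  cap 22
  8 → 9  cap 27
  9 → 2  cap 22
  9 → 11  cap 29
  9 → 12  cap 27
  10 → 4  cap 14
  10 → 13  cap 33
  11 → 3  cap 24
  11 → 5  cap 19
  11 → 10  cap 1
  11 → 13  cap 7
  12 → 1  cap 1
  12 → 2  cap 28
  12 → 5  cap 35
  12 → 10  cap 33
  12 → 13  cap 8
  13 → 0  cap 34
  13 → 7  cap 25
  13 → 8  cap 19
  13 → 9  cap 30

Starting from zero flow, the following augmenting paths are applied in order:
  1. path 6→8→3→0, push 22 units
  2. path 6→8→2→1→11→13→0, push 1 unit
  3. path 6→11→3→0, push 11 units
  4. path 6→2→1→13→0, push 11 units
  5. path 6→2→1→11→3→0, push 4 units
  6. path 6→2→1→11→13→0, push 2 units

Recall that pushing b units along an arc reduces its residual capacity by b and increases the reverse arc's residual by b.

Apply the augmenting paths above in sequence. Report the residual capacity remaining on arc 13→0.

after path 1 (6→8→3→0, push 22): res(13,0)=34
after path 2 (6→8→2→1→11→13→0, push 1): res(13,0)=33
after path 3 (6→11→3→0, push 11): res(13,0)=33
after path 4 (6→2→1→13→0, push 11): res(13,0)=22
after path 5 (6→2→1→11→3→0, push 4): res(13,0)=22
after path 6 (6→2→1→11→13→0, push 2): res(13,0)=20

Residual capacity of (13,0): 20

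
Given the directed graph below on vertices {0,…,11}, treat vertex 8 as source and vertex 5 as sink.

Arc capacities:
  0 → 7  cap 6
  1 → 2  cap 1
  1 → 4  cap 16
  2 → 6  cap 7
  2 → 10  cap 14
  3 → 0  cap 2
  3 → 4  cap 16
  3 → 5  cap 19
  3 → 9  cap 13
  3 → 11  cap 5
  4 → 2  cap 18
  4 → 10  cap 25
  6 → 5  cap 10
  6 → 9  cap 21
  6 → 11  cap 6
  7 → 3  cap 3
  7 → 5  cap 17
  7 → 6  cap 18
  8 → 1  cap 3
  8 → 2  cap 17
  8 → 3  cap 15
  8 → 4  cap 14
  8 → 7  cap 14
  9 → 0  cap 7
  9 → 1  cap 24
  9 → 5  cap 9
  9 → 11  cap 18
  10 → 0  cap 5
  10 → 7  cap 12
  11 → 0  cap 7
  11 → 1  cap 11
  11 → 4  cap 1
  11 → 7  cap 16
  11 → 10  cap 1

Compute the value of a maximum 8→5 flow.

Maximum flow value: 53

augment #1: 8→3→5 bottleneck 15, total now 15
augment #2: 8→7→5 bottleneck 14, total now 29
augment #3: 8→2→6→5 bottleneck 7, total now 36
augment #4: 8→2→10→7→5 bottleneck 3, total now 39
augment #5: 8→2→10→7→3→5 bottleneck 3, total now 42
augment #6: 8→2→10→7→6→5 bottleneck 3, total now 45
augment #7: 8→2→10→7→6→9→5 bottleneck 1, total now 46
augment #8: 8→4→10→7→6→9→5 bottleneck 2, total now 48
augment #9: 8→4→10→0→7→6→9→5 bottleneck 5, total now 53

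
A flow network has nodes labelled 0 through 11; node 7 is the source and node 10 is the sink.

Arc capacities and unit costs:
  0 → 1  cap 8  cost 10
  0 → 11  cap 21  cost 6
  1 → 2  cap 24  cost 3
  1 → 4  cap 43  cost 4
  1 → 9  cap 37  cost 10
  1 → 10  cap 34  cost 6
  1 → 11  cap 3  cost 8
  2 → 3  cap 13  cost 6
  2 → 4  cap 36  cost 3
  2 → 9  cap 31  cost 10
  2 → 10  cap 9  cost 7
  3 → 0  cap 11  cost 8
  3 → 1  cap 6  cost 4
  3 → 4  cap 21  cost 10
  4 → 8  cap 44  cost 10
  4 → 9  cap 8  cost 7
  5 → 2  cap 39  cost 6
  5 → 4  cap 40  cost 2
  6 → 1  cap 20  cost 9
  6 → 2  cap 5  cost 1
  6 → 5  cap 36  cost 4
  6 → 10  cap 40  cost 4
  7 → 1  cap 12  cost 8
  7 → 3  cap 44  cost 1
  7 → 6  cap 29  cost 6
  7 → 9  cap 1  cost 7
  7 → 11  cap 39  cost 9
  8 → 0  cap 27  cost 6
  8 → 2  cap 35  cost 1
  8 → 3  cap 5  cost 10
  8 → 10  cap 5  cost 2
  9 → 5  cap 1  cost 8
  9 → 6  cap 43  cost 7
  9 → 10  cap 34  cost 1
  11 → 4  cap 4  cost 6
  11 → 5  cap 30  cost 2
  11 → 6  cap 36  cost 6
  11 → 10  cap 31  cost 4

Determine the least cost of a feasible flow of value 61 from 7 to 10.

shortest-cost path #1: 7→9→10 push 1 @ unit cost 8 (adds 8)
shortest-cost path #2: 7→6→10 push 29 @ unit cost 10 (adds 290)
shortest-cost path #3: 7→3→1→10 push 6 @ unit cost 11 (adds 66)
shortest-cost path #4: 7→11→10 push 25 @ unit cost 13 (adds 325)
total cost = 689

Minimum cost for 61 units: 689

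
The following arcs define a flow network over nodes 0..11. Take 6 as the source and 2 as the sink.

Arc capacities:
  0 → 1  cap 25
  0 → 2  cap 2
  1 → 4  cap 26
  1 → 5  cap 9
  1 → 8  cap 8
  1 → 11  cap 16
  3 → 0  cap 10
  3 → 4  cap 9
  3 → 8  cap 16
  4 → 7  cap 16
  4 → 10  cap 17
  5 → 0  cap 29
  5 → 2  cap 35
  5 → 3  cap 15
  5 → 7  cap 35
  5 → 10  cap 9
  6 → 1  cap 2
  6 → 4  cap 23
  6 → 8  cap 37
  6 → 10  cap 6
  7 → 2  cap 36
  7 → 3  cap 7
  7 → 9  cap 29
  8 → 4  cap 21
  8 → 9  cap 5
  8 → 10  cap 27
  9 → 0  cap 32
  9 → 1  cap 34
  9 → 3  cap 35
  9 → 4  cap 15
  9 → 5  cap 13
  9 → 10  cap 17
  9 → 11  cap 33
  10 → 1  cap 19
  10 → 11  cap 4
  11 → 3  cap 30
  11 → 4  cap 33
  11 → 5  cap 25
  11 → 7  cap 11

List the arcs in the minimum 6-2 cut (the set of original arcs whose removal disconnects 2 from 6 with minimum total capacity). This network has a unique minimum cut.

augment #1: 6→1→5→2 push 2
augment #2: 6→4→7→2 push 16
augment #3: 6→8→9→0→2 push 2
augment #4: 6→8→9→5→2 push 3
augment #5: 6→10→1→5→2 push 6
augment #6: 6→4→10→1→5→2 push 1
augment #7: 6→4→10→11→5→2 push 4
augment #8: 6→4→10→1→11→5→2 push 2
augment #9: 6→8→10→1→11→5→2 push 10
max flow = 46; residual-reachable set from 6 gives S-side
cut edges (S→T): {(4,7), (6,1), (8,9), (10,1), (10,11)} total cap 46

Min-cut arcs: {(4,7), (6,1), (8,9), (10,1), (10,11)} (total capacity 46)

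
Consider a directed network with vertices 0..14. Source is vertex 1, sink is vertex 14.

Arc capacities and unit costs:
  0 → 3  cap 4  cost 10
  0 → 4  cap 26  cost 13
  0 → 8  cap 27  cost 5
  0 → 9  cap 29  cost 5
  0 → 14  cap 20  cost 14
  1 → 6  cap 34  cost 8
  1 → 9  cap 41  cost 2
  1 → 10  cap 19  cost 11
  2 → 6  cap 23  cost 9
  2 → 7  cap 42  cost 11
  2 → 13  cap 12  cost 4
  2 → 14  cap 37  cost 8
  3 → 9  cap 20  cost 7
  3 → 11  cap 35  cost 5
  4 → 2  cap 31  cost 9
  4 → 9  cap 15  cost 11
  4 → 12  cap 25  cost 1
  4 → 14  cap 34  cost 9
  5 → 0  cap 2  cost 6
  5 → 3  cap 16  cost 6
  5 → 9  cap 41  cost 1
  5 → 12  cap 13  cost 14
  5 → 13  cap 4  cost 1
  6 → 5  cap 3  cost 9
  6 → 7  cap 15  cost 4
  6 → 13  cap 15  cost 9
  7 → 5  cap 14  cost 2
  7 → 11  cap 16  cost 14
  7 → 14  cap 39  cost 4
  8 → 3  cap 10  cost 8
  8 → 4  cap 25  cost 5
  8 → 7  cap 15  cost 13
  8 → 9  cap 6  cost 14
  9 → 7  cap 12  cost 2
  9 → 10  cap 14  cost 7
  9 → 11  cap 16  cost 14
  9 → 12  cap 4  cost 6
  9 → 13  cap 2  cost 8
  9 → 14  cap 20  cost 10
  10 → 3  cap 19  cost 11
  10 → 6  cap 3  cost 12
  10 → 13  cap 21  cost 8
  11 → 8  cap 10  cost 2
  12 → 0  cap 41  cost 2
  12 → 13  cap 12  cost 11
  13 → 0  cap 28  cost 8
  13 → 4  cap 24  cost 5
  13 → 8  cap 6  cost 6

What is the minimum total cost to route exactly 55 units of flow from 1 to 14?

Minimum cost for 55 units: 782

shortest-cost path #1: 1→9→7→14 push 12 @ unit cost 8 (adds 96)
shortest-cost path #2: 1→9→14 push 20 @ unit cost 12 (adds 240)
shortest-cost path #3: 1→6→7→14 push 15 @ unit cost 16 (adds 240)
shortest-cost path #4: 1→9→12→0→14 push 4 @ unit cost 24 (adds 96)
shortest-cost path #5: 1→9→13→4→14 push 2 @ unit cost 24 (adds 48)
shortest-cost path #6: 1→6→13→4→14 push 2 @ unit cost 31 (adds 62)
total cost = 782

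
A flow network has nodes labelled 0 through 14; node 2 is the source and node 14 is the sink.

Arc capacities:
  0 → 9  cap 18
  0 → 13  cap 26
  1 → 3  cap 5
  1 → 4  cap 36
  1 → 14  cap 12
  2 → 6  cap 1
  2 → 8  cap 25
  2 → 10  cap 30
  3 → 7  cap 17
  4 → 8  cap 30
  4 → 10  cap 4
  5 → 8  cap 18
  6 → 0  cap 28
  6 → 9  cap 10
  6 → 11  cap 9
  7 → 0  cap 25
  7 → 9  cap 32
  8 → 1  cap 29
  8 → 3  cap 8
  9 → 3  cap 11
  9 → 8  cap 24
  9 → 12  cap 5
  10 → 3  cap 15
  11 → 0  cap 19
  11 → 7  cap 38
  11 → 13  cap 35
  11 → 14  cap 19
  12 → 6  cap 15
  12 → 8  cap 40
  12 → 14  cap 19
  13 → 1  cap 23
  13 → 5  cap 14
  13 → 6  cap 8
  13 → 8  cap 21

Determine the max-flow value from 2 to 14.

Maximum flow value: 26

augment #1: 2→6→11→14 bottleneck 1, total now 1
augment #2: 2→8→1→14 bottleneck 12, total now 13
augment #3: 2→8→3→7→9→12→14 bottleneck 5, total now 18
augment #4: 2→8→3→7→0→13→6→11→14 bottleneck 3, total now 21
augment #5: 2→10→3→7→0→13→6→11→14 bottleneck 5, total now 26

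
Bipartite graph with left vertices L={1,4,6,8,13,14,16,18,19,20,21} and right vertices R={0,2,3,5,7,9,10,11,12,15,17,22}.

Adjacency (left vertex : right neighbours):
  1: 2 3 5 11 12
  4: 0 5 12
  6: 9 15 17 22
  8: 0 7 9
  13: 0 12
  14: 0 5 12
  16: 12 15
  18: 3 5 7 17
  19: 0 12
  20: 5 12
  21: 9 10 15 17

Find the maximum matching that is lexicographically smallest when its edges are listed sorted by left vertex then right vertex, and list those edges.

|M| = 9 (so the lex-smallest maximum matching has 9 edges)
process left vertices in ascending order; for each, take the smallest-labelled available neighbour that still permits 9 edges overall, or leave it unmatched if none does
lex-smallest matching: {1-2, 4-0, 6-9, 8-7, 13-12, 14-5, 16-15, 18-3, 21-10}

Lex-smallest maximum matching: {(1,2), (4,0), (6,9), (8,7), (13,12), (14,5), (16,15), (18,3), (21,10)}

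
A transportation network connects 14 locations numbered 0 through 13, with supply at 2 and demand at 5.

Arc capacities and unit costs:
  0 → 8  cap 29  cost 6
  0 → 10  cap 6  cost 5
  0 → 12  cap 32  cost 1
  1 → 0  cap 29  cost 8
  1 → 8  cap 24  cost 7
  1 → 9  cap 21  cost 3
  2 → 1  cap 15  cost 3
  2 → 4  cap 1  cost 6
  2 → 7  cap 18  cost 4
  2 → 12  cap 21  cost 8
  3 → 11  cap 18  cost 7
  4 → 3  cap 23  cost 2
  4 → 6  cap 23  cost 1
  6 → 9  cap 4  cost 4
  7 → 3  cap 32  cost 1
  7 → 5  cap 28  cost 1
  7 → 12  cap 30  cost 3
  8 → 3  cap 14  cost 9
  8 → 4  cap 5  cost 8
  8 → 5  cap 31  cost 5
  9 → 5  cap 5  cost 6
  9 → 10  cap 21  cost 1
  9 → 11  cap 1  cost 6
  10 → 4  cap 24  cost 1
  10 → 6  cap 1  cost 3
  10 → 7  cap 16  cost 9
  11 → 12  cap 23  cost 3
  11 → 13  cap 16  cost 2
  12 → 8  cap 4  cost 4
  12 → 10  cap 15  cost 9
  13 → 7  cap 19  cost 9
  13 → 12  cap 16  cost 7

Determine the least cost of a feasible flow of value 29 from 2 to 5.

Minimum cost for 29 units: 240

shortest-cost path #1: 2→7→5 push 18 @ unit cost 5 (adds 90)
shortest-cost path #2: 2→1→9→5 push 5 @ unit cost 12 (adds 60)
shortest-cost path #3: 2→1→8→5 push 6 @ unit cost 15 (adds 90)
total cost = 240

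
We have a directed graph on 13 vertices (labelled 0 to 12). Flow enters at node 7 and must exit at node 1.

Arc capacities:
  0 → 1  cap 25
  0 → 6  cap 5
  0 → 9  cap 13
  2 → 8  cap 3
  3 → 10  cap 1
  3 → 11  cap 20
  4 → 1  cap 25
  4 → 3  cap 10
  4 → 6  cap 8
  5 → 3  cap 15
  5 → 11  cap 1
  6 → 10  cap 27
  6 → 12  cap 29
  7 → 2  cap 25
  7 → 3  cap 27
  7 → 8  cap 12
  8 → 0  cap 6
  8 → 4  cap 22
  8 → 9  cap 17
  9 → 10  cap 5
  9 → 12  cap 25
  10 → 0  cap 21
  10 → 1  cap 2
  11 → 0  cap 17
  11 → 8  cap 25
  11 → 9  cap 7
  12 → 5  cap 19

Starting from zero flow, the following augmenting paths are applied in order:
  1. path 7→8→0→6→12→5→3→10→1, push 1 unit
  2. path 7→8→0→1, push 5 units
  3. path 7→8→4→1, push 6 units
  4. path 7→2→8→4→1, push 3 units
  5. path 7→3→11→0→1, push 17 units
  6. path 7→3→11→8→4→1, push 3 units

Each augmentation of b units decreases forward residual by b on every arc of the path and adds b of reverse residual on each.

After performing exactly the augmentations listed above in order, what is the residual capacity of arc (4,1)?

Residual capacity of (4,1): 13

after path 1 (7→8→0→6→12→5→3→10→1, push 1): res(4,1)=25
after path 2 (7→8→0→1, push 5): res(4,1)=25
after path 3 (7→8→4→1, push 6): res(4,1)=19
after path 4 (7→2→8→4→1, push 3): res(4,1)=16
after path 5 (7→3→11→0→1, push 17): res(4,1)=16
after path 6 (7→3→11→8→4→1, push 3): res(4,1)=13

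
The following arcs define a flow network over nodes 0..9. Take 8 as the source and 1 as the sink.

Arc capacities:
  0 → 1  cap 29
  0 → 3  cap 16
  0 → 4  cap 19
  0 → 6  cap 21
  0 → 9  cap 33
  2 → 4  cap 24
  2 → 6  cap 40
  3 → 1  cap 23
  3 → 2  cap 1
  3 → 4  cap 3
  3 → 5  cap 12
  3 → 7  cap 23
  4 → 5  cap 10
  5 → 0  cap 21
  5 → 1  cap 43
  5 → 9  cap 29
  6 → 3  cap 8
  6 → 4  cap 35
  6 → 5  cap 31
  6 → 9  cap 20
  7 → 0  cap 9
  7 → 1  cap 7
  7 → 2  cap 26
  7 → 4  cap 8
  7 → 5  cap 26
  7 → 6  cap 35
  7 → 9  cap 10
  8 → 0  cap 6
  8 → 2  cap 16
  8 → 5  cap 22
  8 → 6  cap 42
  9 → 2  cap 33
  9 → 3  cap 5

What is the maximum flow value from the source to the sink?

Maximum flow value: 82

augment #1: 8→0→1 bottleneck 6, total now 6
augment #2: 8→5→1 bottleneck 22, total now 28
augment #3: 8→6→3→1 bottleneck 8, total now 36
augment #4: 8→6→5→1 bottleneck 21, total now 57
augment #5: 8→6→5→0→1 bottleneck 10, total now 67
augment #6: 8→6→9→3→1 bottleneck 3, total now 70
augment #7: 8→2→4→5→0→1 bottleneck 10, total now 80
augment #8: 8→2→6→9→3→1 bottleneck 2, total now 82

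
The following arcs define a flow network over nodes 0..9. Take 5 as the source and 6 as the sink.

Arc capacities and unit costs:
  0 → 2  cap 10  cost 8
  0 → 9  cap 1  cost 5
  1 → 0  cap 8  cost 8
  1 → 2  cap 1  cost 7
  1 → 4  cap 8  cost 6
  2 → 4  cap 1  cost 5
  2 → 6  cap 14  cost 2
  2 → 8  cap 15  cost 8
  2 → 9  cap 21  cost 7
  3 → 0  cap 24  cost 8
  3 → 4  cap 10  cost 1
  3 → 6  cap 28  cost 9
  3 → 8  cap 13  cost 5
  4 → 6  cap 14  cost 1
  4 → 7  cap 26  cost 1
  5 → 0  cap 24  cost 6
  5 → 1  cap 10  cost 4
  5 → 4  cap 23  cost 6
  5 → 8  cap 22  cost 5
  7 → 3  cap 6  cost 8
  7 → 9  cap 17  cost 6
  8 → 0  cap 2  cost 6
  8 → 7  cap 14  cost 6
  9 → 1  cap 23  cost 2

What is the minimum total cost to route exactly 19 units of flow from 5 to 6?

Minimum cost for 19 units: 175

shortest-cost path #1: 5→4→6 push 14 @ unit cost 7 (adds 98)
shortest-cost path #2: 5→1→2→6 push 1 @ unit cost 13 (adds 13)
shortest-cost path #3: 5→0→2→6 push 4 @ unit cost 16 (adds 64)
total cost = 175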